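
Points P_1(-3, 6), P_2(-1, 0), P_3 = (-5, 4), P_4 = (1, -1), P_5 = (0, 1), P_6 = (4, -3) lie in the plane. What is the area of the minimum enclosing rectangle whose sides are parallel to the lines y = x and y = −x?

In coordinates u = x + y, v = x − y the rectangle is axis-aligned; the map (x,y)→(u,v) scales areas by 2.
u-values: 3, -1, -1, 0, 1, 1; range = 3 − (-1) = 4.
v-values: -9, -1, -9, 2, -1, 7; range = 7 − (-9) = 16.
Area = (4 × 16) / 2 = 32.

32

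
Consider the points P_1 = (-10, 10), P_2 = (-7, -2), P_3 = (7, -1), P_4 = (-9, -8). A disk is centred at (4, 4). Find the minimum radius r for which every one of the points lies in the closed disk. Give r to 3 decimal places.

The required radius is the distance from (4, 4) to the farthest point.
Squared distances: 232, 157, 34, 313.
Maximum is 313, attained at P_4.
r = √313 ≈ 17.692.

17.692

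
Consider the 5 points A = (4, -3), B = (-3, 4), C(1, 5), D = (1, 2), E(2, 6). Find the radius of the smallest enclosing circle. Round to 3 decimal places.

5.015

The minimum enclosing circle of a finite set is fixed by two of the points (as a diameter) or three (as a circumcircle).
The minimum enclosing circle is determined by three boundary points: A, B, E.
Their circumcentre is (15/14, 15/14) with r² = 2465/98.
The farthest remaining point C is at distance² 1513/98 ≤ 2465/98.
r = √(2465/98) ≈ 5.015.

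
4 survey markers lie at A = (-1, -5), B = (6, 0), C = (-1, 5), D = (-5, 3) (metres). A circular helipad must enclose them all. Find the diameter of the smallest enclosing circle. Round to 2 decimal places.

The minimum enclosing circle of a finite set is fixed by two of the points (as a diameter) or three (as a circumcircle).
The minimum enclosing circle is determined by three boundary points: A, B, D.
Their circumcentre is (5/19, 12/19) with r² = 12025/361.
The farthest remaining point C is at distance² 7465/361 ≤ 12025/361.
Diameter = 2r = 2√(12025/361) ≈ 11.54.

11.54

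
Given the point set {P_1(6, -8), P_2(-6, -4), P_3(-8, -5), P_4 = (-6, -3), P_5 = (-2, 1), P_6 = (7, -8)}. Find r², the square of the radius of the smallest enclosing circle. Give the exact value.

The minimum enclosing circle of a finite set is fixed by two of the points (as a diameter) or three (as a circumcircle).
The farthest pair is P_3–P_6 with squared distance 234. The circle on this segment as diameter has centre (-0.5, -6.5) and r² = 234/4 = 58.5.
Check P_1: distance² to centre = 44.5 ≤ 58.5, so it lies inside.
All remaining points lie in this disk, and no smaller disk contains both endpoints, so this is the minimum enclosing circle.

58.5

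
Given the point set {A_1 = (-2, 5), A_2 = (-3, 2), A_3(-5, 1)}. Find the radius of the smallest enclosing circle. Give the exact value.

2.5

Side lengths²: A_1A_2² = 10, A_1A_3² = 25, A_2A_3² = 5.
Since A_1A_3² = 25 ≥ 10 + 5 = 15, the angle opposite A_1A_3 is not acute, so the smallest enclosing circle has A_1A_3 as diameter.
Centre = midpoint of A_1A_3 = (-3.5, 3), r² = 25/4 = 6.25.
r = √(6.25) = 2.5.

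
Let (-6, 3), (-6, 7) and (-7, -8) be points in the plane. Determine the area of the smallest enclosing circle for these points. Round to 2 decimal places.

177.50

Call the three points A, B, C in the order given.
Side lengths²: AB² = 16, AC² = 122, BC² = 226.
Since BC² = 226 ≥ 122 + 16 = 138, the angle opposite BC is not acute, so the smallest enclosing circle has BC as diameter.
Centre = midpoint of BC = (-6.5, -0.5), r² = 226/4 = 56.5.
Area = π·r² = π·56.5 ≈ 177.50.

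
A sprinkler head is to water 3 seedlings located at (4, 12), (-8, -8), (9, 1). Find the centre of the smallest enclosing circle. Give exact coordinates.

(-2, 2)

Call the three points A, B, C in the order given.
Side lengths²: AB² = 544, AC² = 146, BC² = 370.
Since AB² = 544 ≥ 370 + 146 = 516, the angle opposite AB is not acute, so the smallest enclosing circle has AB as diameter.
Centre = midpoint of AB = (-2, 2), r² = 544/4 = 136.
Centre = (-2, 2).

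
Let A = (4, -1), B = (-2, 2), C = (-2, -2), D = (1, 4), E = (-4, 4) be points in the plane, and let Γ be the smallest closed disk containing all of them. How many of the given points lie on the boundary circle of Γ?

2

The farthest pair is A–E with squared distance 89. The circle on this segment as diameter has centre (0, 1.5) and r² = 89/4 = 22.25.
Check B: distance² to centre = 4.25 ≤ 22.25, so it lies inside.
All remaining points lie in this disk, and no smaller disk contains both endpoints, so this is the minimum enclosing circle.
The points at distance exactly r from the centre are A, E — 2 points.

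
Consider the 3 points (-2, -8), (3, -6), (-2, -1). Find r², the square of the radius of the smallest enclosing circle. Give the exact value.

14.5

Call the three points A, B, C in the order given.
Side lengths²: AB² = 29, AC² = 49, BC² = 50.
Since BC² = 50 < 49 + 29 = 78, the triangle is acute, so the smallest enclosing circle is the circumcircle.
Circumcentre = (-0.5, -4.5), r² = 14.5.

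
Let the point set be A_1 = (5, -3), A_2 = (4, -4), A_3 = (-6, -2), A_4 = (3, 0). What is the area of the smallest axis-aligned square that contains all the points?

The bounding box has width 11 and height 4.
An axis-aligned square enclosing the set must have side ≥ max(width, height).
So the minimum side is max(11, 4) = 11.
Area = 11² = 121.

121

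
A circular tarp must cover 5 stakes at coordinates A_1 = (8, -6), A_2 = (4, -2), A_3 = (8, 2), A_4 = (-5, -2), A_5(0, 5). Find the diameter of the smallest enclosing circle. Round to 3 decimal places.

14.337

A smallest enclosing disk is always determined by at most three of the input points on its boundary.
The minimum enclosing circle is determined by three boundary points: A_1, A_4, A_5.
Their circumcentre is (13/6, -11/6) with r² = 925/18.
The farthest remaining point A_3 is at distance² 877/18 ≤ 925/18.
Diameter = 2r = 2√(925/18) ≈ 14.337.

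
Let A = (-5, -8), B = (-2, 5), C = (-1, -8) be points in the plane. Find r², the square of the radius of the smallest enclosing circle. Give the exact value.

7565/169

Side lengths²: AB² = 178, AC² = 16, BC² = 170.
Since AB² = 178 < 170 + 16 = 186, the triangle is acute, so the smallest enclosing circle is the circumcircle.
Circumcentre = (-3, -21/13), r² = 7565/169.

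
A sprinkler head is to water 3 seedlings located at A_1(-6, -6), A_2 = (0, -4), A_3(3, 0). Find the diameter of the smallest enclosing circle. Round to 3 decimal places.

10.817

Side lengths²: A_1A_2² = 40, A_1A_3² = 117, A_2A_3² = 25.
Since A_1A_3² = 117 ≥ 40 + 25 = 65, the angle opposite A_1A_3 is not acute, so the smallest enclosing circle has A_1A_3 as diameter.
Centre = midpoint of A_1A_3 = (-1.5, -3), r² = 117/4 = 29.25.
Diameter = 2r = 2√(29.25) ≈ 10.817.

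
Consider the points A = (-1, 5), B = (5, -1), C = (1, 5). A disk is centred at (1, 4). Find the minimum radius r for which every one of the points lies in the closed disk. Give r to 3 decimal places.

6.403

The required radius is the distance from (1, 4) to the farthest point.
Squared distances: 5, 41, 1.
Maximum is 41, attained at B.
r = √41 ≈ 6.403.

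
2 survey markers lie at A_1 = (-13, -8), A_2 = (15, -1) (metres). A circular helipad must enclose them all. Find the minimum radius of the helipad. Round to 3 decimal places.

The smallest circle enclosing two points has them as diameter endpoints.
Centre = midpoint = (1, -4.5); r² = |A_1A_2|²/4 = 833/4 = 208.25.
r = √(208.25) ≈ 14.431.

14.431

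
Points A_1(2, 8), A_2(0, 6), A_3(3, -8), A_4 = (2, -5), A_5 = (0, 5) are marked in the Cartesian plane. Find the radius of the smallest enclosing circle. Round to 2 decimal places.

A smallest enclosing disk is always determined by at most three of the input points on its boundary.
The farthest pair is A_1–A_3 with squared distance 257. The circle on this segment as diameter has centre (2.5, 0) and r² = 257/4 = 64.25.
Check A_2: distance² to centre = 42.25 ≤ 64.25, so it lies inside.
All remaining points lie in this disk, and no smaller disk contains both endpoints, so this is the minimum enclosing circle.
r = √(64.25) ≈ 8.02.

8.02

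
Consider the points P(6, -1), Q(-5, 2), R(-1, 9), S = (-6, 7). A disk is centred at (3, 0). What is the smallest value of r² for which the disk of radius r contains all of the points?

130

The required radius is the distance from (3, 0) to the farthest point.
Squared distances: 10, 68, 97, 130.
Maximum is 130, attained at S.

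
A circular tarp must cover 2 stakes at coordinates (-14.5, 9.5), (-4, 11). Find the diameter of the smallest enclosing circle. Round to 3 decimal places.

The smallest circle enclosing two points has them as diameter endpoints.
Centre = midpoint = (-9.25, 10.25); r² = |(-14.5, 9.5)−(-4, 11)|²/4 = 112.5/4 = 28.125.
Diameter = 2r = 2√(28.125) ≈ 10.607.

10.607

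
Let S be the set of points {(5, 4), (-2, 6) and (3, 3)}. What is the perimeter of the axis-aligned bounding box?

Width = max x − min x = 5 − (-2) = 7.
Height = max y − min y = 6 − 3 = 3.
Perimeter = 2(7 + 3) = 20.

20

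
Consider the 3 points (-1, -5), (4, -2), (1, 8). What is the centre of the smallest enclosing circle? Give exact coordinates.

(0, 1.5)

Call the three points A, B, C in the order given.
Side lengths²: AB² = 34, AC² = 173, BC² = 109.
Since AC² = 173 ≥ 109 + 34 = 143, the angle opposite AC is not acute, so the smallest enclosing circle has AC as diameter.
Centre = midpoint of AC = (0, 1.5), r² = 173/4 = 43.25.
Centre = (0, 1.5).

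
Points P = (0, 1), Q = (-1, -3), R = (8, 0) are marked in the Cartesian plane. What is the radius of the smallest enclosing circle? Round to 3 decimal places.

4.743

Side lengths²: PQ² = 17, PR² = 65, QR² = 90.
Since QR² = 90 ≥ 65 + 17 = 82, the angle opposite QR is not acute, so the smallest enclosing circle has QR as diameter.
Centre = midpoint of QR = (3.5, -1.5), r² = 90/4 = 22.5.
r = √(22.5) ≈ 4.743.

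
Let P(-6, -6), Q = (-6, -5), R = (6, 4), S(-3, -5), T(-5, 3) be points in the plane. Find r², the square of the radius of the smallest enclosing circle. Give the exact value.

61

By Welzl's lemma the MEC is supported by two points (diametrically opposite) or three points (on a circumcircle).
The farthest pair is P–R with squared distance 244. The circle on this segment as diameter has centre (0, -1) and r² = 244/4 = 61.
Check Q: distance² to centre = 52 ≤ 61, so it lies inside.
All remaining points lie in this disk, and no smaller disk contains both endpoints, so this is the minimum enclosing circle.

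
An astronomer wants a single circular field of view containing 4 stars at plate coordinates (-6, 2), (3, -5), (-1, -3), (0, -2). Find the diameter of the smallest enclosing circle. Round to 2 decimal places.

By Welzl's lemma the MEC is supported by two points (diametrically opposite) or three points (on a circumcircle).
The farthest pair is (-6, 2)–(3, -5) with squared distance 130. The circle on this segment as diameter has centre (-1.5, -1.5) and r² = 130/4 = 32.5.
Check (-1, -3): distance² to centre = 2.5 ≤ 32.5, so it lies inside.
All remaining points lie in this disk, and no smaller disk contains both endpoints, so this is the minimum enclosing circle.
Diameter = 2r = 2√(32.5) ≈ 11.40.

11.40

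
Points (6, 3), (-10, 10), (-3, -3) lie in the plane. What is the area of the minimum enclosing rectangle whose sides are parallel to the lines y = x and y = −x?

172.5

In coordinates u = x + y, v = x − y the rectangle is axis-aligned; the map (x,y)→(u,v) scales areas by 2.
u-values: 9, 0, -6; range = 9 − (-6) = 15.
v-values: 3, -20, 0; range = 3 − (-20) = 23.
Area = (15 × 23) / 2 = 172.5.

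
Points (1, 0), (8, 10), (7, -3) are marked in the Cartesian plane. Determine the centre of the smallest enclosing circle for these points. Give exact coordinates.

(353/54, 193/54)

Call the three points A, B, C in the order given.
Side lengths²: AB² = 149, AC² = 45, BC² = 170.
Since BC² = 170 < 149 + 45 = 194, the triangle is acute, so the smallest enclosing circle is the circumcircle.
Circumcentre = (353/54, 193/54), r² = 63325/1458.
Centre = (353/54, 193/54).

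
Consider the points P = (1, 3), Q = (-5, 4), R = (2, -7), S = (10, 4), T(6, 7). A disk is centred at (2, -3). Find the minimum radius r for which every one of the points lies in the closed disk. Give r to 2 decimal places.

The required radius is the distance from (2, -3) to the farthest point.
Squared distances: 37, 98, 16, 113, 116.
Maximum is 116, attained at T.
r = √116 ≈ 10.77.

10.77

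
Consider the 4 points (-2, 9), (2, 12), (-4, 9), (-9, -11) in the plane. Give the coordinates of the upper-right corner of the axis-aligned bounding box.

(2, 12)

x-range [-9, 2], y-range [-11, 12].
The upper-right corner is (2, 12).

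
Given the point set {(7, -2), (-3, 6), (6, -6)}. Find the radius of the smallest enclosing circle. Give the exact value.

Call the three points A, B, C in the order given.
Side lengths²: AB² = 164, AC² = 17, BC² = 225.
Since BC² = 225 ≥ 164 + 17 = 181, the angle opposite BC is not acute, so the smallest enclosing circle has BC as diameter.
Centre = midpoint of BC = (1.5, 0), r² = 225/4 = 56.25.
r = √(56.25) = 7.5.

7.5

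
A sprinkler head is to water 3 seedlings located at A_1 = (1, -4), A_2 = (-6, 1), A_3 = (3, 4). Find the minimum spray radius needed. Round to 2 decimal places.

Side lengths²: A_1A_2² = 74, A_1A_3² = 68, A_2A_3² = 90.
Since A_2A_3² = 90 < 74 + 68 = 142, the triangle is acute, so the smallest enclosing circle is the circumcircle.
Circumcentre = (-10/11, 8/11), r² = 3145/121.
r = √(3145/121) ≈ 5.10.

5.10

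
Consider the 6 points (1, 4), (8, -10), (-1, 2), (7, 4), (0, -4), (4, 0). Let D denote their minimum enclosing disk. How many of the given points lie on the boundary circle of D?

The minimum enclosing circle of a finite set is fixed by two of the points (as a diameter) or three (as a circumcircle).
The farthest pair is (1, 4)–(8, -10) with squared distance 245. The circle on this segment as diameter has centre (4.5, -3) and r² = 245/4 = 61.25.
Check (-1, 2): distance² to centre = 55.25 ≤ 61.25, so it lies inside.
All remaining points lie in this disk, and no smaller disk contains both endpoints, so this is the minimum enclosing circle.
The points at distance exactly r from the centre are (1, 4), (8, -10) — 2 points.

2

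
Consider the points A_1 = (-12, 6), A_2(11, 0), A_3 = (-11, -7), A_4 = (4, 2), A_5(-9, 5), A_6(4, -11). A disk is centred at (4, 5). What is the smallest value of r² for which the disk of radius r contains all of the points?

369

The required radius is the distance from (4, 5) to the farthest point.
Squared distances: 257, 74, 369, 9, 169, 256.
Maximum is 369, attained at A_3.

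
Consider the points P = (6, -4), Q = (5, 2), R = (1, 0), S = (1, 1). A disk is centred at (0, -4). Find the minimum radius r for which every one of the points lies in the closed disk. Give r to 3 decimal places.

7.810

The required radius is the distance from (0, -4) to the farthest point.
Squared distances: 36, 61, 17, 26.
Maximum is 61, attained at Q.
r = √61 ≈ 7.810.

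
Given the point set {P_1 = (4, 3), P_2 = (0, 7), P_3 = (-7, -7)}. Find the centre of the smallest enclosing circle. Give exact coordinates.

(-19/6, -1/6)

Side lengths²: P_1P_2² = 32, P_1P_3² = 221, P_2P_3² = 245.
Since P_2P_3² = 245 < 221 + 32 = 253, the triangle is acute, so the smallest enclosing circle is the circumcircle.
Circumcentre = (-19/6, -1/6), r² = 1105/18.
Centre = (-19/6, -1/6).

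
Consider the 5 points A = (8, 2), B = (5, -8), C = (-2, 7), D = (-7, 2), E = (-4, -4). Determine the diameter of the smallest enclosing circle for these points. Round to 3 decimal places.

16.621

A smallest enclosing disk is always determined by at most three of the input points on its boundary.
The minimum enclosing circle is determined by three boundary points: B, C, D.
Their circumcentre is (9/11, -9/11) with r² = 8357/121.
The farthest remaining point A is at distance² 7202/121 ≤ 8357/121.
Diameter = 2r = 2√(8357/121) ≈ 16.621.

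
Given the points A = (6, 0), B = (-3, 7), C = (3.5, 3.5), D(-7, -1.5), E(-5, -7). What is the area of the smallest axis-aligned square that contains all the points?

The bounding box has width 13 and height 14.
An axis-aligned square enclosing the set must have side ≥ max(width, height).
So the minimum side is max(13, 14) = 14.
Area = 14² = 196.

196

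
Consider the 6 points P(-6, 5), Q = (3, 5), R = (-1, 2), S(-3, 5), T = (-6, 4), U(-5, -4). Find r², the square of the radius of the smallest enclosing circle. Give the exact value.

A smallest enclosing disk is always determined by at most three of the input points on its boundary.
The minimum enclosing circle is determined by three boundary points: P, Q, U.
Their circumcentre is (-1.5, 17/18) with r² = 5945/162.
The farthest remaining point T is at distance² 4793/162 ≤ 5945/162.

5945/162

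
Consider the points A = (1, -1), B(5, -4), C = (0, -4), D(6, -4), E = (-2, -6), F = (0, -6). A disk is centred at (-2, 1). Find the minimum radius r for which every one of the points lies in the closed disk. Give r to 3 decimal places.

9.434

The required radius is the distance from (-2, 1) to the farthest point.
Squared distances: 13, 74, 29, 89, 49, 53.
Maximum is 89, attained at D.
r = √89 ≈ 9.434.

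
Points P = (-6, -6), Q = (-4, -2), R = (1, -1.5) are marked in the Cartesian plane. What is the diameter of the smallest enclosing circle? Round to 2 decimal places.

8.32

Side lengths²: PQ² = 20, PR² = 69.25, QR² = 25.25.
Since PR² = 69.25 ≥ 25.25 + 20 = 45.25, the angle opposite PR is not acute, so the smallest enclosing circle has PR as diameter.
Centre = midpoint of PR = (-2.5, -3.75), r² = 69.25/4 = 17.3125.
Diameter = 2r = 2√(17.3125) ≈ 8.32.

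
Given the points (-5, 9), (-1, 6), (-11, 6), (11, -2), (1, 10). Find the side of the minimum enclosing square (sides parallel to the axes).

22

The bounding box has width 22 and height 12.
An axis-aligned square enclosing the set must have side ≥ max(width, height).
So the minimum side is max(22, 12) = 22.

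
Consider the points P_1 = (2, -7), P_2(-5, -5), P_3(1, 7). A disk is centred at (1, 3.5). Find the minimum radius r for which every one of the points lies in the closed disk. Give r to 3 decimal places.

10.548

The required radius is the distance from (1, 3.5) to the farthest point.
Squared distances: 111.25, 108.25, 12.25.
Maximum is 111.25, attained at P_1.
r = √(111.25) ≈ 10.548.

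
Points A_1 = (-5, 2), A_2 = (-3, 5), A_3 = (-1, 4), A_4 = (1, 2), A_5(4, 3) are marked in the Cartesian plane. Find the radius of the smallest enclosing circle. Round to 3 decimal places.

4.528

A smallest enclosing disk is always determined by at most three of the input points on its boundary.
The farthest pair is A_1–A_5 with squared distance 82. The circle on this segment as diameter has centre (-0.5, 2.5) and r² = 82/4 = 20.5.
Check A_2: distance² to centre = 12.5 ≤ 20.5, so it lies inside.
All remaining points lie in this disk, and no smaller disk contains both endpoints, so this is the minimum enclosing circle.
r = √(20.5) ≈ 4.528.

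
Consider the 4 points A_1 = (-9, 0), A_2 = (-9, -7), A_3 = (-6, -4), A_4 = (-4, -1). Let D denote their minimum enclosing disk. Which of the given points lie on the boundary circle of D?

The minimum enclosing circle of a finite set is fixed by two of the points (as a diameter) or three (as a circumcircle).
The minimum enclosing circle is determined by three boundary points: A_1, A_2, A_4.
Their circumcentre is (-7.1, -3.5) with r² = 15.86.
The farthest remaining point A_3 is at distance² 1.46 ≤ 15.86.
The points at distance exactly r from the centre are A_1, A_2, A_4 — 3 points.

A_1, A_2, A_4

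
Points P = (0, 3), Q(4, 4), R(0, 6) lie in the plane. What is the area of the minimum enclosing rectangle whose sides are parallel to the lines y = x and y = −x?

In coordinates u = x + y, v = x − y the rectangle is axis-aligned; the map (x,y)→(u,v) scales areas by 2.
u-values: 3, 8, 6; range = 8 − 3 = 5.
v-values: -3, 0, -6; range = 0 − (-6) = 6.
Area = (5 × 6) / 2 = 15.

15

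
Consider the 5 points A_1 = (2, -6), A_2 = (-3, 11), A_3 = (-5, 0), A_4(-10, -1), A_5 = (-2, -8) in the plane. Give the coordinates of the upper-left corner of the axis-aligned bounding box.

(-10, 11)

x-range [-10, 2], y-range [-8, 11].
The upper-left corner is (-10, 11).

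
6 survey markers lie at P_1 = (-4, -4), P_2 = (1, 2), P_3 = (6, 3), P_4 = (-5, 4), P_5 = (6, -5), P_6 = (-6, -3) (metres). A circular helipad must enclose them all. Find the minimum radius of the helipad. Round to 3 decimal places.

7.106

The farthest pair is P_4–P_5 with squared distance 202. The circle on this segment as diameter has centre (0.5, -0.5) and r² = 202/4 = 50.5.
Check P_1: distance² to centre = 32.5 ≤ 50.5, so it lies inside.
All remaining points lie in this disk, and no smaller disk contains both endpoints, so this is the minimum enclosing circle.
r = √(50.5) ≈ 7.106.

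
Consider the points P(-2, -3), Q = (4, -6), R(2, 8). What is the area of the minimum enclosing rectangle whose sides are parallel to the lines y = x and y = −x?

120

In coordinates u = x + y, v = x − y the rectangle is axis-aligned; the map (x,y)→(u,v) scales areas by 2.
u-values: -5, -2, 10; range = 10 − (-5) = 15.
v-values: 1, 10, -6; range = 10 − (-6) = 16.
Area = (15 × 16) / 2 = 120.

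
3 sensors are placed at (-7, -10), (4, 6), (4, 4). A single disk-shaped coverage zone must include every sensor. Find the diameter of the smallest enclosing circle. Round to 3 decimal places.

Call the three points A, B, C in the order given.
Side lengths²: AB² = 377, AC² = 317, BC² = 4.
Since AB² = 377 ≥ 317 + 4 = 321, the angle opposite AB is not acute, so the smallest enclosing circle has AB as diameter.
Centre = midpoint of AB = (-1.5, -2), r² = 377/4 = 94.25.
Diameter = 2r = 2√(94.25) ≈ 19.416.

19.416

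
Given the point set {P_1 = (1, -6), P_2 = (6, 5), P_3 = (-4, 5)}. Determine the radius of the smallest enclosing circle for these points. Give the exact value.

73/11

Side lengths²: P_1P_2² = 146, P_1P_3² = 146, P_2P_3² = 100.
Since P_1P_3² = 146 < 146 + 100 = 246, the triangle is acute, so the smallest enclosing circle is the circumcircle.
Circumcentre = (1, 7/11), r² = 5329/121.
r = √(5329/121) = 73/11.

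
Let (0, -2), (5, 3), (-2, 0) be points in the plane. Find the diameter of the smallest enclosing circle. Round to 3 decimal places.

7.616

Call the three points A, B, C in the order given.
Side lengths²: AB² = 50, AC² = 8, BC² = 58.
Since BC² = 58 ≥ 50 + 8 = 58, the angle opposite BC is not acute, so the smallest enclosing circle has BC as diameter.
Centre = midpoint of BC = (1.5, 1.5), r² = 58/4 = 14.5.
Diameter = 2r = 2√(14.5) ≈ 7.616.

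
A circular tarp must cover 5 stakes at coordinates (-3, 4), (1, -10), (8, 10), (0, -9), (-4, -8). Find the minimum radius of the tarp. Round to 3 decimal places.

A smallest enclosing disk is always determined by at most three of the input points on its boundary.
The minimum enclosing circle is determined by three boundary points: (1, -10), (8, 10), (-4, -8).
Their circumcentre is (91/38, 14/19) with r² = 169273/1444.
The farthest remaining point (0, -9) is at distance² 145181/1444 ≤ 169273/1444.
r = √(169273/1444) ≈ 10.827.

10.827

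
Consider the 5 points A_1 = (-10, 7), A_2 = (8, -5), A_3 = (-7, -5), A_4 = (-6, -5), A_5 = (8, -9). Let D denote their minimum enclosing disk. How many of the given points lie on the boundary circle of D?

The minimum enclosing circle of a finite set is fixed by two of the points (as a diameter) or three (as a circumcircle).
The farthest pair is A_1–A_5 with squared distance 580. The circle on this segment as diameter has centre (-1, -1) and r² = 580/4 = 145.
Check A_2: distance² to centre = 97 ≤ 145, so it lies inside.
All remaining points lie in this disk, and no smaller disk contains both endpoints, so this is the minimum enclosing circle.
The points at distance exactly r from the centre are A_1, A_5 — 2 points.

2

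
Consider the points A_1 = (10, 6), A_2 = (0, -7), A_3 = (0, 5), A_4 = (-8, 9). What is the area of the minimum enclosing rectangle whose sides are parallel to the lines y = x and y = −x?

In coordinates u = x + y, v = x − y the rectangle is axis-aligned; the map (x,y)→(u,v) scales areas by 2.
u-values: 16, -7, 5, 1; range = 16 − (-7) = 23.
v-values: 4, 7, -5, -17; range = 7 − (-17) = 24.
Area = (23 × 24) / 2 = 276.

276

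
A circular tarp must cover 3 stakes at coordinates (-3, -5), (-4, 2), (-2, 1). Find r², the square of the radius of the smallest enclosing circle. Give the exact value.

12.5

Call the three points A, B, C in the order given.
Side lengths²: AB² = 50, AC² = 37, BC² = 5.
Since AB² = 50 ≥ 37 + 5 = 42, the angle opposite AB is not acute, so the smallest enclosing circle has AB as diameter.
Centre = midpoint of AB = (-3.5, -1.5), r² = 50/4 = 12.5.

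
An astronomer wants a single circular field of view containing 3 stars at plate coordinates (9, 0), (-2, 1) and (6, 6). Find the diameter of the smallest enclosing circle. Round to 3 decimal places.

Call the three points A, B, C in the order given.
Side lengths²: AB² = 122, AC² = 45, BC² = 89.
Since AB² = 122 < 89 + 45 = 134, the triangle is acute, so the smallest enclosing circle is the circumcircle.
Circumcentre = (149/42, 43/42), r² = 27145/882.
Diameter = 2r = 2√(27145/882) ≈ 11.095.

11.095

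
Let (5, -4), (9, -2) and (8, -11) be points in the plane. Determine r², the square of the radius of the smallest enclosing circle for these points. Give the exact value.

Call the three points A, B, C in the order given.
Side lengths²: AB² = 20, AC² = 58, BC² = 82.
Since BC² = 82 ≥ 58 + 20 = 78, the angle opposite BC is not acute, so the smallest enclosing circle has BC as diameter.
Centre = midpoint of BC = (8.5, -6.5), r² = 82/4 = 20.5.

20.5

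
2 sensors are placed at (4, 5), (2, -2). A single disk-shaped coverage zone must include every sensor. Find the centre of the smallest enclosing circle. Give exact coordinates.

(3, 1.5)

The smallest circle enclosing two points has them as diameter endpoints.
Centre = midpoint = (3, 1.5); r² = |(4, 5)−(2, -2)|²/4 = 53/4 = 13.25.
Centre = (3, 1.5).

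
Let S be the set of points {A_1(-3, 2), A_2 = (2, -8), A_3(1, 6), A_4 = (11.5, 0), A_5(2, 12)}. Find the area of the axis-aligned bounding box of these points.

290

x ranges over [-3, 11.5], width 14.5.
y ranges over [-8, 12], height 20.
Area = 14.5 × 20 = 290.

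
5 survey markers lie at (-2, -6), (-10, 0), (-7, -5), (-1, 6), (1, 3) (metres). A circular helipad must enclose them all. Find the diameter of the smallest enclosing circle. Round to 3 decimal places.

12.770

A smallest enclosing disk is always determined by at most three of the input points on its boundary.
The minimum enclosing circle is determined by three boundary points: (-2, -6), (-10, 0), (-1, 6).
Their circumcentre is (-123/34, 3/17) with r² = 47125/1156.
The farthest remaining point (-7, -5) is at distance² 44201/1156 ≤ 47125/1156.
Diameter = 2r = 2√(47125/1156) ≈ 12.770.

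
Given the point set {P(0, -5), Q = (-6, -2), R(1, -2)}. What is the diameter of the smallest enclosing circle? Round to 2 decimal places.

7.07

Side lengths²: PQ² = 45, PR² = 10, QR² = 49.
Since QR² = 49 < 45 + 10 = 55, the triangle is acute, so the smallest enclosing circle is the circumcircle.
Circumcentre = (-2.5, -2.5), r² = 12.5.
Diameter = 2r = 2√(12.5) ≈ 7.07.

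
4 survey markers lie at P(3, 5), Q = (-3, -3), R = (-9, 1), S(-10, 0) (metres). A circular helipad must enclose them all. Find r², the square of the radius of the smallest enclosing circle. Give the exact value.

By Welzl's lemma the MEC is supported by two points (diametrically opposite) or three points (on a circumcircle).
The farthest pair is P–S with squared distance 194. The circle on this segment as diameter has centre (-3.5, 2.5) and r² = 194/4 = 48.5.
Check Q: distance² to centre = 30.5 ≤ 48.5, so it lies inside.
All remaining points lie in this disk, and no smaller disk contains both endpoints, so this is the minimum enclosing circle.

48.5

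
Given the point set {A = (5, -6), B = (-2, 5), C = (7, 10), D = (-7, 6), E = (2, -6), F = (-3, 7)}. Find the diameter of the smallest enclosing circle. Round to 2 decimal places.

The minimum enclosing circle of a finite set is fixed by two of the points (as a diameter) or three (as a circumcircle).
The minimum enclosing circle is determined by three boundary points: A, C, D.
Their circumcentre is (14/9, 23/9) with r² = 6890/81.
The farthest remaining point E is at distance² 5945/81 ≤ 6890/81.
Diameter = 2r = 2√(6890/81) ≈ 18.45.

18.45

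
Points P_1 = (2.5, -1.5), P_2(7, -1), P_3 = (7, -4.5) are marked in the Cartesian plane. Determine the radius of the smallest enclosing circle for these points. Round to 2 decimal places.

Side lengths²: P_1P_2² = 20.5, P_1P_3² = 29.25, P_2P_3² = 12.25.
Since P_1P_3² = 29.25 < 20.5 + 12.25 = 32.75, the triangle is acute, so the smallest enclosing circle is the circumcircle.
Circumcentre = (59/12, -2.75), r² = 533/72.
r = √(533/72) ≈ 2.72.

2.72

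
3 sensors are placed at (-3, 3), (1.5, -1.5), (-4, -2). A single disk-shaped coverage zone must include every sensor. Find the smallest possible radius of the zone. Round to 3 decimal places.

Call the three points A, B, C in the order given.
Side lengths²: AB² = 40.5, AC² = 26, BC² = 30.5.
Since AB² = 40.5 < 30.5 + 26 = 56.5, the triangle is acute, so the smallest enclosing circle is the circumcircle.
Circumcentre = (-17/12, 1/12), r² = 793/72.
r = √(793/72) ≈ 3.319.

3.319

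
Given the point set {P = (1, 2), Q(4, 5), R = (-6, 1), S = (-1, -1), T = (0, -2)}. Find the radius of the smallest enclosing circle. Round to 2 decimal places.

A smallest enclosing disk is always determined by at most three of the input points on its boundary.
The farthest pair is Q–R with squared distance 116. The circle on this segment as diameter has centre (-1, 3) and r² = 116/4 = 29.
Check P: distance² to centre = 5 ≤ 29, so it lies inside.
All remaining points lie in this disk, and no smaller disk contains both endpoints, so this is the minimum enclosing circle.
r = √29 ≈ 5.39.

5.39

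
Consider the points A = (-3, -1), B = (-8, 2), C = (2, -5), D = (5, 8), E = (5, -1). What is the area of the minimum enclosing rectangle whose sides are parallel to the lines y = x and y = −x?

In coordinates u = x + y, v = x − y the rectangle is axis-aligned; the map (x,y)→(u,v) scales areas by 2.
u-values: -4, -6, -3, 13, 4; range = 13 − (-6) = 19.
v-values: -2, -10, 7, -3, 6; range = 7 − (-10) = 17.
Area = (19 × 17) / 2 = 161.5.

161.5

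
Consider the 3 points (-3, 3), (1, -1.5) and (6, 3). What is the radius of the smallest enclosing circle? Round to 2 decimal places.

Call the three points A, B, C in the order given.
Side lengths²: AB² = 36.25, AC² = 81, BC² = 45.25.
Since AC² = 81 < 45.25 + 36.25 = 81.5, the triangle is acute, so the smallest enclosing circle is the circumcircle.
Circumcentre = (1.5, 107/36), r² = 26245/1296.
r = √(26245/1296) ≈ 4.50.

4.50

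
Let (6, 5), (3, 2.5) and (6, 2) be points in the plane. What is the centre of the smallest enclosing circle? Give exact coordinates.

(113/24, 3.5)

Call the three points A, B, C in the order given.
Side lengths²: AB² = 15.25, AC² = 9, BC² = 9.25.
Since AB² = 15.25 < 9.25 + 9 = 18.25, the triangle is acute, so the smallest enclosing circle is the circumcircle.
Circumcentre = (113/24, 3.5), r² = 2257/576.
Centre = (113/24, 3.5).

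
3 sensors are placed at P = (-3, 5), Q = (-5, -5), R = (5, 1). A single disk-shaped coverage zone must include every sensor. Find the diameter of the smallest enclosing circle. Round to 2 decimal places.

12.09

Side lengths²: PQ² = 104, PR² = 80, QR² = 136.
Since QR² = 136 < 104 + 80 = 184, the triangle is acute, so the smallest enclosing circle is the circumcircle.
Circumcentre = (-9/11, -7/11), r² = 4420/121.
Diameter = 2r = 2√(4420/121) ≈ 12.09.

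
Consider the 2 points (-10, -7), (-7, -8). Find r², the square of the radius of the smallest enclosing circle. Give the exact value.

The smallest circle enclosing two points has them as diameter endpoints.
Centre = midpoint = (-8.5, -7.5); r² = |(-10, -7)−(-7, -8)|²/4 = 10/4 = 2.5.

2.5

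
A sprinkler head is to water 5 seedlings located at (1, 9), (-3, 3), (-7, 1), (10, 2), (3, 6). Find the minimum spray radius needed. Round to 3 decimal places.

8.515

By Welzl's lemma the MEC is supported by two points (diametrically opposite) or three points (on a circumcircle).
The farthest pair is (-7, 1)–(10, 2) with squared distance 290. The circle on this segment as diameter has centre (1.5, 1.5) and r² = 290/4 = 72.5.
Check (1, 9): distance² to centre = 56.5 ≤ 72.5, so it lies inside.
All remaining points lie in this disk, and no smaller disk contains both endpoints, so this is the minimum enclosing circle.
r = √(72.5) ≈ 8.515.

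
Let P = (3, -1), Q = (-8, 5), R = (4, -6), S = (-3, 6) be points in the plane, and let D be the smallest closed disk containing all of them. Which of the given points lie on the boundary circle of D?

Q, R

A smallest enclosing disk is always determined by at most three of the input points on its boundary.
The farthest pair is Q–R with squared distance 265. The circle on this segment as diameter has centre (-2, -0.5) and r² = 265/4 = 66.25.
Check P: distance² to centre = 25.25 ≤ 66.25, so it lies inside.
All remaining points lie in this disk, and no smaller disk contains both endpoints, so this is the minimum enclosing circle.
The points at distance exactly r from the centre are Q, R — 2 points.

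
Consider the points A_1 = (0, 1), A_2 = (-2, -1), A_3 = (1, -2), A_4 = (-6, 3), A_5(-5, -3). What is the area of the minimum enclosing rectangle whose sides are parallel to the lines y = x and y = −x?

54

In coordinates u = x + y, v = x − y the rectangle is axis-aligned; the map (x,y)→(u,v) scales areas by 2.
u-values: 1, -3, -1, -3, -8; range = 1 − (-8) = 9.
v-values: -1, -1, 3, -9, -2; range = 3 − (-9) = 12.
Area = (9 × 12) / 2 = 54.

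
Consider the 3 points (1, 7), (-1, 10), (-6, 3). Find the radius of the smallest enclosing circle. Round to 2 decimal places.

4.31

Call the three points A, B, C in the order given.
Side lengths²: AB² = 13, AC² = 65, BC² = 74.
Since BC² = 74 < 65 + 13 = 78, the triangle is acute, so the smallest enclosing circle is the circumcircle.
Circumcentre = (-189/58, 367/58), r² = 31265/1682.
r = √(31265/1682) ≈ 4.31.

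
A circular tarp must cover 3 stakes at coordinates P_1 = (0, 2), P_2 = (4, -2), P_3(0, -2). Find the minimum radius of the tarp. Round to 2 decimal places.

Side lengths²: P_1P_2² = 32, P_1P_3² = 16, P_2P_3² = 16.
Since P_1P_2² = 32 ≥ 16 + 16 = 32, the angle opposite P_1P_2 is not acute, so the smallest enclosing circle has P_1P_2 as diameter.
Centre = midpoint of P_1P_2 = (2, 0), r² = 32/4 = 8.
r = √8 ≈ 2.83.

2.83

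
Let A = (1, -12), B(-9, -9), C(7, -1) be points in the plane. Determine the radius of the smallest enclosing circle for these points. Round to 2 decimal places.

8.94

Side lengths²: AB² = 109, AC² = 157, BC² = 320.
Since BC² = 320 ≥ 157 + 109 = 266, the angle opposite BC is not acute, so the smallest enclosing circle has BC as diameter.
Centre = midpoint of BC = (-1, -5), r² = 320/4 = 80.
r = √80 ≈ 8.94.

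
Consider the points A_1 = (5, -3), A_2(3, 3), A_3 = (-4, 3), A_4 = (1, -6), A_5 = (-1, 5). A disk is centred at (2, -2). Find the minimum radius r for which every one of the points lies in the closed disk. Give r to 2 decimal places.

The required radius is the distance from (2, -2) to the farthest point.
Squared distances: 10, 26, 61, 17, 58.
Maximum is 61, attained at A_3.
r = √61 ≈ 7.81.

7.81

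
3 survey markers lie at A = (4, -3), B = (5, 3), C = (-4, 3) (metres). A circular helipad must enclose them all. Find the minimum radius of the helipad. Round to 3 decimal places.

Side lengths²: AB² = 37, AC² = 100, BC² = 81.
Since AC² = 100 < 81 + 37 = 118, the triangle is acute, so the smallest enclosing circle is the circumcircle.
Circumcentre = (0.5, 2/3), r² = 925/36.
r = √(925/36) ≈ 5.069.

5.069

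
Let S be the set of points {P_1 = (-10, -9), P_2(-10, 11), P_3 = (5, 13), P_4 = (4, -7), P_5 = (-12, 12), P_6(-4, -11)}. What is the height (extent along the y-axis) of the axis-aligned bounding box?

24

max y = 13, min y = -11, so height = 24.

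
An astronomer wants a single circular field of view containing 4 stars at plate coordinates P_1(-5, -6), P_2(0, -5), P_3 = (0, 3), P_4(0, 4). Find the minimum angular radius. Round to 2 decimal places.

5.59

A smallest enclosing disk is always determined by at most three of the input points on its boundary.
The farthest pair is P_1–P_4 with squared distance 125. The circle on this segment as diameter has centre (-2.5, -1) and r² = 125/4 = 31.25.
Check P_2: distance² to centre = 22.25 ≤ 31.25, so it lies inside.
All remaining points lie in this disk, and no smaller disk contains both endpoints, so this is the minimum enclosing circle.
r = √(31.25) ≈ 5.59.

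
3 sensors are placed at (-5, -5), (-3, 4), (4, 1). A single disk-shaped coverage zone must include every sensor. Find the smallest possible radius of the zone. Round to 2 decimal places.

Call the three points A, B, C in the order given.
Side lengths²: AB² = 85, AC² = 117, BC² = 58.
Since AC² = 117 < 85 + 58 = 143, the triangle is acute, so the smallest enclosing circle is the circumcircle.
Circumcentre = (-49/46, -53/46), r² = 32045/1058.
r = √(32045/1058) ≈ 5.50.

5.50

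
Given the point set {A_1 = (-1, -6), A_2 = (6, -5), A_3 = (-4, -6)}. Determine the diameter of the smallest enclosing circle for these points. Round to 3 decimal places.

10.050

Side lengths²: A_1A_2² = 50, A_1A_3² = 9, A_2A_3² = 101.
Since A_2A_3² = 101 ≥ 50 + 9 = 59, the angle opposite A_2A_3 is not acute, so the smallest enclosing circle has A_2A_3 as diameter.
Centre = midpoint of A_2A_3 = (1, -5.5), r² = 101/4 = 25.25.
Diameter = 2r = 2√(25.25) ≈ 10.050.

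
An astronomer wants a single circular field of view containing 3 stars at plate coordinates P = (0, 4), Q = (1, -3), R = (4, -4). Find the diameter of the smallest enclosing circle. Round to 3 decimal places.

Side lengths²: PQ² = 50, PR² = 80, QR² = 10.
Since PR² = 80 ≥ 50 + 10 = 60, the angle opposite PR is not acute, so the smallest enclosing circle has PR as diameter.
Centre = midpoint of PR = (2, 0), r² = 80/4 = 20.
Diameter = 2r = 2√20 ≈ 8.944.

8.944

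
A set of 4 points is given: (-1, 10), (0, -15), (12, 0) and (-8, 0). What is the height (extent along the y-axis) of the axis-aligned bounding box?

max y = 10, min y = -15, so height = 25.

25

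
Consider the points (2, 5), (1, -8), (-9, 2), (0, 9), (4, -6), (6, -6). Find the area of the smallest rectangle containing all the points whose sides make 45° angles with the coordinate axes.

In coordinates u = x + y, v = x − y the rectangle is axis-aligned; the map (x,y)→(u,v) scales areas by 2.
u-values: 7, -7, -7, 9, -2, 0; range = 9 − (-7) = 16.
v-values: -3, 9, -11, -9, 10, 12; range = 12 − (-11) = 23.
Area = (16 × 23) / 2 = 184.

184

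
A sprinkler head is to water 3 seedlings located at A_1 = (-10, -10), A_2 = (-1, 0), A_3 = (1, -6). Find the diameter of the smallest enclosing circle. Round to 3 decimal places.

Side lengths²: A_1A_2² = 181, A_1A_3² = 137, A_2A_3² = 40.
Since A_1A_2² = 181 ≥ 137 + 40 = 177, the angle opposite A_1A_2 is not acute, so the smallest enclosing circle has A_1A_2 as diameter.
Centre = midpoint of A_1A_2 = (-5.5, -5), r² = 181/4 = 45.25.
Diameter = 2r = 2√(45.25) ≈ 13.454.

13.454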